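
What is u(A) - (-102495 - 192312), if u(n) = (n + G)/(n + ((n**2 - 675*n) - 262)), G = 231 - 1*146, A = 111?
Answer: 2642944727/8965 ≈ 2.9481e+5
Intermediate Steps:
G = 85 (G = 231 - 146 = 85)
u(n) = (85 + n)/(-262 + n**2 - 674*n) (u(n) = (n + 85)/(n + ((n**2 - 675*n) - 262)) = (85 + n)/(n + (-262 + n**2 - 675*n)) = (85 + n)/(-262 + n**2 - 674*n))
u(A) - (-102495 - 192312) = (85 + 111)/(-262 + 111**2 - 674*111) - (-102495 - 192312) = 196/(-262 + 12321 - 74814) - 1*(-294807) = 196/(-62755) + 294807 = -1/62755*196 + 294807 = -28/8965 + 294807 = 2642944727/8965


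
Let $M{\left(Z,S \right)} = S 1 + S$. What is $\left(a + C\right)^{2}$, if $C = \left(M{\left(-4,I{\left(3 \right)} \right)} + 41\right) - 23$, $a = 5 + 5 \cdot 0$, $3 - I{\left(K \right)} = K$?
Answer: $529$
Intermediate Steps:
$I{\left(K \right)} = 3 - K$
$M{\left(Z,S \right)} = 2 S$ ($M{\left(Z,S \right)} = S + S = 2 S$)
$a = 5$ ($a = 5 + 0 = 5$)
$C = 18$ ($C = \left(2 \left(3 - 3\right) + 41\right) - 23 = \left(2 \cdot 0 + 41\right) - 23 = \left(0 + 41\right) - 23 = 41 - 23 = 18$)
$\left(a + C\right)^{2} = \left(5 + 18\right)^{2} = 23^{2} = 529$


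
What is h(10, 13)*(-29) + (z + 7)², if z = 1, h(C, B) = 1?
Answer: 35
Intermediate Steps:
h(10, 13)*(-29) + (z + 7)² = 1*(-29) + (1 + 7)² = -29 + 8² = -29 + 64 = 35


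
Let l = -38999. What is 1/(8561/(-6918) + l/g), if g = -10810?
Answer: 18695895/44312668 ≈ 0.42191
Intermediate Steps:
1/(8561/(-6918) + l/g) = 1/(8561/(-6918) - 38999/(-10810)) = 1/(8561*(-1/6918) - 38999*(-1/10810)) = 1/(-8561/6918 + 38999/10810) = 1/(44312668/18695895) = 18695895/44312668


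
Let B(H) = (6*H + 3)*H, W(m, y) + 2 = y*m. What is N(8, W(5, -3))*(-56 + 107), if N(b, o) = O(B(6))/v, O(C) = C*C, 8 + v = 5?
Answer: -930852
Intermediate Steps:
v = -3 (v = -8 + 5 = -3)
W(m, y) = -2 + m*y (W(m, y) = -2 + y*m = -2 + m*y)
B(H) = H*(3 + 6*H) (B(H) = (3 + 6*H)*H = H*(3 + 6*H))
O(C) = C²
N(b, o) = -18252 (N(b, o) = (3*6*(1 + 2*6))²/(-3) = (3*6*(1 + 12))²*(-⅓) = (3*6*13)²*(-⅓) = 234²*(-⅓) = 54756*(-⅓) = -18252)
N(8, W(5, -3))*(-56 + 107) = -18252*(-56 + 107) = -18252*51 = -930852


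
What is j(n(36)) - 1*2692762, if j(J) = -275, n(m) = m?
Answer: -2693037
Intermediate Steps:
j(n(36)) - 1*2692762 = -275 - 1*2692762 = -275 - 2692762 = -2693037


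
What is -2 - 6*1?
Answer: -8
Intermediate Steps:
-2 - 6*1 = -2 - 6 = -8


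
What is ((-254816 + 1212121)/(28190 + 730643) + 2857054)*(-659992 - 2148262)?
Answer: -6088372784390978898/758833 ≈ -8.0233e+12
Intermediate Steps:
((-254816 + 1212121)/(28190 + 730643) + 2857054)*(-659992 - 2148262) = (957305/758833 + 2857054)*(-2808254) = (2168027815287/758833)*(-2808254) = -6088372784390978898/758833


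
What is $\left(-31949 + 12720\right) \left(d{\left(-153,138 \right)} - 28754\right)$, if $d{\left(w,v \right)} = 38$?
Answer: $552179964$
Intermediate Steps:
$\left(-31949 + 12720\right) \left(d{\left(-153,138 \right)} - 28754\right) = \left(-31949 + 12720\right) \left(38 - 28754\right) = \left(-19229\right) \left(-28716\right) = 552179964$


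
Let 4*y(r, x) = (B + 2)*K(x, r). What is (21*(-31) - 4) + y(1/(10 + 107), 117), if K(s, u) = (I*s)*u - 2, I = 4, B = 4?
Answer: -652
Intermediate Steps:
K(s, u) = -2 + 4*s*u (K(s, u) = (4*s)*u - 2 = 4*s*u - 2 = -2 + 4*s*u)
y(r, x) = -3 + 6*r*x (y(r, x) = ((4 + 2)*(-2 + 4*x*r))/4 = (6*(-2 + 4*r*x))/4 = (-12 + 24*r*x)/4 = -3 + 6*r*x)
(21*(-31) - 4) + y(1/(10 + 107), 117) = (21*(-31) - 4) + (-3 + 6*117/(10 + 107)) = (-651 - 4) + (-3 + 6*117/117) = -655 + (-3 + 6*(1/117)*117) = -655 + (-3 + 6) = -655 + 3 = -652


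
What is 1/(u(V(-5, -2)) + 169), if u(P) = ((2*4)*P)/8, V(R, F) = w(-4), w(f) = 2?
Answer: 1/171 ≈ 0.0058480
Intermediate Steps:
V(R, F) = 2
u(P) = P (u(P) = (8*P)*(1/8) = P)
1/(u(V(-5, -2)) + 169) = 1/(2 + 169) = 1/171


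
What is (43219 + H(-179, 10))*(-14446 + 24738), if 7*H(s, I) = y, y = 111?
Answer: 3114812048/7 ≈ 4.4497e+8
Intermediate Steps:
H(s, I) = 111/7 (H(s, I) = (⅐)*111 = 111/7)
(43219 + H(-179, 10))*(-14446 + 24738) = (43219 + 111/7)*(-14446 + 24738) = (302644/7)*10292 = 3114812048/7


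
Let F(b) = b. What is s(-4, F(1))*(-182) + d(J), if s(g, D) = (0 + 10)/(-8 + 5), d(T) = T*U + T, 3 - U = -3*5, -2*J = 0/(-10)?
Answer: 1820/3 ≈ 606.67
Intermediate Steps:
J = 0 (J = -0/(-10) = -0*(-1)/10 = -½*0 = 0)
U = 18 (U = 3 - (-3)*5 = 3 - 1*(-15) = 3 + 15 = 18)
d(T) = 19*T (d(T) = T*18 + T = 18*T + T = 19*T)
s(g, D) = -10/3 (s(g, D) = 10/(-3) = 10*(-⅓) = -10/3)
s(-4, F(1))*(-182) + d(J) = -10/3*(-182) + 19*0 = 1820/3 + 0 = 1820/3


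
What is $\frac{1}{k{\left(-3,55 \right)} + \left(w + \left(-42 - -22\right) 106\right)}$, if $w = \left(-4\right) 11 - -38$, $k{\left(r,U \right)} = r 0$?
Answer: $- \frac{1}{2126} \approx -0.00047037$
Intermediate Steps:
$k{\left(r,U \right)} = 0$
$w = -6$ ($w = -44 + 38 = -6$)
$\frac{1}{k{\left(-3,55 \right)} + \left(w + \left(-42 - -22\right) 106\right)} = \frac{1}{0 + \left(-6 + \left(-42 - -22\right) 106\right)} = \frac{1}{0 + \left(-6 + \left(-42 + 22\right) 106\right)} = \frac{1}{0 - 2126} = \frac{1}{-2126} = - \frac{1}{2126}$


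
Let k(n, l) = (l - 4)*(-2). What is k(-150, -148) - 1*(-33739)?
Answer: 34043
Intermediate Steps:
k(n, l) = 8 - 2*l (k(n, l) = (-4 + l)*(-2) = 8 - 2*l)
k(-150, -148) - 1*(-33739) = (8 - 2*(-148)) - 1*(-33739) = (8 + 296) + 33739 = 304 + 33739 = 34043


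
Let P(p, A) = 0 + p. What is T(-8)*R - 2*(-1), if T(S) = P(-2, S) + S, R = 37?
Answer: -368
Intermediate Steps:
P(p, A) = p
T(S) = -2 + S
T(-8)*R - 2*(-1) = (-2 - 8)*37 - 2*(-1) = -10*37 + 2 = -370 + 2 = -368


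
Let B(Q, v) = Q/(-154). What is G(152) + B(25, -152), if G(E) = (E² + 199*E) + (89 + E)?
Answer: 8253297/154 ≈ 53593.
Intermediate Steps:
G(E) = 89 + E² + 200*E
B(Q, v) = -Q/154 (B(Q, v) = Q*(-1/154) = -Q/154)
G(152) + B(25, -152) = (89 + 152² + 200*152) - 1/154*25 = (89 + 23104 + 30400) - 25/154 = 53593 - 25/154 = 8253297/154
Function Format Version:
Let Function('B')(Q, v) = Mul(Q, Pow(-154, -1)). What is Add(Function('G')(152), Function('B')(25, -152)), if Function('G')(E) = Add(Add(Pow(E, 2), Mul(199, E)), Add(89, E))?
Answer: Rational(8253297, 154) ≈ 53593.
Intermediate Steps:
Function('G')(E) = Add(89, Pow(E, 2), Mul(200, E))
Function('B')(Q, v) = Mul(Rational(-1, 154), Q) (Function('B')(Q, v) = Mul(Q, Rational(-1, 154)) = Mul(Rational(-1, 154), Q))
Add(Function('G')(152), Function('B')(25, -152)) = Add(Add(89, Pow(152, 2), Mul(200, 152)), Mul(Rational(-1, 154), 25)) = Add(Add(89, 23104, 30400), Rational(-25, 154)) = Add(53593, Rational(-25, 154)) = Rational(8253297, 154)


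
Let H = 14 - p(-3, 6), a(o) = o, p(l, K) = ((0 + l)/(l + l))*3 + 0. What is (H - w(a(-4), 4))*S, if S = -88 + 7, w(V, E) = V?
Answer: -2673/2 ≈ -1336.5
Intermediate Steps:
p(l, K) = 3/2 (p(l, K) = (l/((2*l)))*3 + 0 = (l*(1/(2*l)))*3 + 0 = (½)*3 + 0 = 3/2 + 0 = 3/2)
S = -81
H = 25/2 (H = 14 - 1*3/2 = 14 - 3/2 = 25/2 ≈ 12.500)
(H - w(a(-4), 4))*S = (25/2 - 1*(-4))*(-81) = (25/2 + 4)*(-81) = (33/2)*(-81) = -2673/2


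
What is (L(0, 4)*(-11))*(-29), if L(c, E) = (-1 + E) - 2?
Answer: 319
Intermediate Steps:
L(c, E) = -3 + E
(L(0, 4)*(-11))*(-29) = ((-3 + 4)*(-11))*(-29) = (1*(-11))*(-29) = -11*(-29) = 319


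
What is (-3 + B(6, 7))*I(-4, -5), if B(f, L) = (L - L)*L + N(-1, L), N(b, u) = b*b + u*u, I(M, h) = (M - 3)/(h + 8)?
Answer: -329/3 ≈ -109.67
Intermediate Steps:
I(M, h) = (-3 + M)/(8 + h)
N(b, u) = b**2 + u**2
B(f, L) = 1 + L**2 (B(f, L) = (L - L)*L + ((-1)**2 + L**2) = 0*L + (1 + L**2) = 0 + (1 + L**2) = 1 + L**2)
(-3 + B(6, 7))*I(-4, -5) = (-3 + (1 + 7**2))*((-3 - 4)/(8 - 5)) = (-3 + (1 + 49))*(-7/3) = (-3 + 50)*((1/3)*(-7)) = 47*(-7/3) = -329/3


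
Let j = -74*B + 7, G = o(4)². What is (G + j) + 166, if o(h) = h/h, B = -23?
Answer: 1876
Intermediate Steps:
o(h) = 1
G = 1 (G = 1² = 1)
j = 1709 (j = -74*(-23) + 7 = 1702 + 7 = 1709)
(G + j) + 166 = (1 + 1709) + 166 = 1710 + 166 = 1876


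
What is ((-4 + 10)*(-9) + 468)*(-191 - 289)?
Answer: -198720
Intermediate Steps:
((-4 + 10)*(-9) + 468)*(-191 - 289) = (6*(-9) + 468)*(-480) = (-54 + 468)*(-480) = 414*(-480) = -198720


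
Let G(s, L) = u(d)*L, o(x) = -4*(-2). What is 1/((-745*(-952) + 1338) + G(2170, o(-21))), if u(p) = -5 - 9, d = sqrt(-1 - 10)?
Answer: 1/710466 ≈ 1.4075e-6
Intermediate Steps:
d = I*sqrt(11) (d = sqrt(-11) = I*sqrt(11) ≈ 3.3166*I)
u(p) = -14
o(x) = 8
G(s, L) = -14*L
1/((-745*(-952) + 1338) + G(2170, o(-21))) = 1/((-745*(-952) + 1338) - 14*8) = 1/((709240 + 1338) - 112) = 1/(710578 - 112) = 1/710466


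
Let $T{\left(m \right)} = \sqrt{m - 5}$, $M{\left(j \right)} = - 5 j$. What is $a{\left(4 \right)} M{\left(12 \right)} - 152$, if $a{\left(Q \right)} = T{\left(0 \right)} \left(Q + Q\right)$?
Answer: $-152 - 480 i \sqrt{5} \approx -152.0 - 1073.3 i$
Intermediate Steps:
$T{\left(m \right)} = \sqrt{-5 + m}$
$a{\left(Q \right)} = 2 i Q \sqrt{5}$ ($a{\left(Q \right)} = \sqrt{-5 + 0} \left(Q + Q\right) = \sqrt{-5} \cdot 2 Q = i \sqrt{5} \cdot 2 Q = 2 i Q \sqrt{5}$)
$a{\left(4 \right)} M{\left(12 \right)} - 152 = 2 i 4 \sqrt{5} \left(\left(-5\right) 12\right) - 152 = 8 i \sqrt{5} \left(-60\right) - 152 = - 480 i \sqrt{5} - 152 = -152 - 480 i \sqrt{5}$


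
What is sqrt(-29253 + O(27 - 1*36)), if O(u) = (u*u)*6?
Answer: I*sqrt(28767) ≈ 169.61*I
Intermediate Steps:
O(u) = 6*u**2 (O(u) = u**2*6 = 6*u**2)
sqrt(-29253 + O(27 - 1*36)) = sqrt(-29253 + 6*(27 - 1*36)**2) = sqrt(-29253 + 6*(27 - 36)**2) = sqrt(-29253 + 6*(-9)**2) = sqrt(-29253 + 6*81) = sqrt(-29253 + 486) = sqrt(-28767) = I*sqrt(28767)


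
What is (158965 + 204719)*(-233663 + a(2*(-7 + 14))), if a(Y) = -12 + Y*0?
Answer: -84983858700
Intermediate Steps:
a(Y) = -12 (a(Y) = -12 + 0 = -12)
(158965 + 204719)*(-233663 + a(2*(-7 + 14))) = (158965 + 204719)*(-233663 - 12) = 363684*(-233675) = -84983858700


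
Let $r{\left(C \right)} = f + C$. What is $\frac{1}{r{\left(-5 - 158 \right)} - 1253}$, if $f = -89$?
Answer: $- \frac{1}{1505} \approx -0.00066445$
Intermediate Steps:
$r{\left(C \right)} = -89 + C$
$\frac{1}{r{\left(-5 - 158 \right)} - 1253} = \frac{1}{\left(-89 - 163\right) - 1253} = \frac{1}{-252 - 1253} = \frac{1}{-1505} = - \frac{1}{1505}$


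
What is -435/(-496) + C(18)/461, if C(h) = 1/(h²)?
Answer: 16243459/18521136 ≈ 0.87702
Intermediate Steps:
C(h) = h⁻²
-435/(-496) + C(18)/461 = -435/(-496) + 1/(18²*461) = -435*(-1/496) + (1/324)*(1/461) = 435/496 + 1/149364 = 16243459/18521136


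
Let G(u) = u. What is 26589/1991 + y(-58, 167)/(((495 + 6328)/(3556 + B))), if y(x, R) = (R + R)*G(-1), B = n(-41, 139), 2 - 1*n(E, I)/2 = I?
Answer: -2001093561/13584593 ≈ -147.31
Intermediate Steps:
n(E, I) = 4 - 2*I
B = -274 (B = 4 - 2*139 = 4 - 278 = -274)
y(x, R) = -2*R (y(x, R) = (R + R)*(-1) = (2*R)*(-1) = -2*R)
26589/1991 + y(-58, 167)/(((495 + 6328)/(3556 + B))) = 26589/1991 + (-2*167)/(((495 + 6328)/(3556 - 274))) = 26589*(1/1991) - 334/(6823/3282) = 26589/1991 - 334/(6823*(1/3282)) = 26589/1991 - 334/6823/3282 = 26589/1991 - 334*3282/6823 = 26589/1991 - 1096188/6823 = -2001093561/13584593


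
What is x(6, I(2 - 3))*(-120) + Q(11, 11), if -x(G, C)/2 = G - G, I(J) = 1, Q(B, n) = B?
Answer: 11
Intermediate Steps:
x(G, C) = 0 (x(G, C) = -2*(G - G) = -2*0 = 0)
x(6, I(2 - 3))*(-120) + Q(11, 11) = 0*(-120) + 11 = 0 + 11 = 11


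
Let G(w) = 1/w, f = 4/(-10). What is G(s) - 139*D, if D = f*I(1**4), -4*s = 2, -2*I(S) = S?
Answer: -149/5 ≈ -29.800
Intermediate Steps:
I(S) = -S/2
f = -2/5 (f = 4*(-1/10) = -2/5 ≈ -0.40000)
s = -1/2 (s = -1/4*2 = -1/2 ≈ -0.50000)
D = 1/5 (D = -(-1)*1**4/5 = -(-1)/5 = -2/5*(-1/2) = 1/5 ≈ 0.20000)
G(s) - 139*D = 1/(-1/2) - 139*1/5 = -2 - 139/5 = -149/5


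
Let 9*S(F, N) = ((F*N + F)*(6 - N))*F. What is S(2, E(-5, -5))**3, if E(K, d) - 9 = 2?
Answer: -512000/27 ≈ -18963.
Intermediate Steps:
E(K, d) = 11 (E(K, d) = 9 + 2 = 11)
S(F, N) = F*(6 - N)*(F + F*N)/9 (S(F, N) = (((F*N + F)*(6 - N))*F)/9 = (((F + F*N)*(6 - N))*F)/9 = (((6 - N)*(F + F*N))*F)/9 = (F*(6 - N)*(F + F*N))/9 = F*(6 - N)*(F + F*N)/9)
S(2, E(-5, -5))**3 = ((1/9)*2**2*(6 - 1*11**2 + 5*11))**3 = ((1/9)*4*(6 - 1*121 + 55))**3 = ((1/9)*4*(6 - 121 + 55))**3 = ((1/9)*4*(-60))**3 = (-80/3)**3 = -512000/27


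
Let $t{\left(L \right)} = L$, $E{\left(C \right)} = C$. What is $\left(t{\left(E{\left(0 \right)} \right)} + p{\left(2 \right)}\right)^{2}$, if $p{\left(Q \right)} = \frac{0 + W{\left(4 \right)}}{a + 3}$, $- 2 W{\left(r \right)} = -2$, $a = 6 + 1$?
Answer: $\frac{1}{100} \approx 0.01$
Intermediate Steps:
$a = 7$
$W{\left(r \right)} = 1$ ($W{\left(r \right)} = \left(- \frac{1}{2}\right) \left(-2\right) = 1$)
$p{\left(Q \right)} = \frac{1}{10}$ ($p{\left(Q \right)} = \frac{0 + 1}{7 + 3} = 1 \cdot \frac{1}{10} = \frac{1}{10}$)
$\left(t{\left(E{\left(0 \right)} \right)} + p{\left(2 \right)}\right)^{2} = \left(0 + \frac{1}{10}\right)^{2} = \left(\frac{1}{10}\right)^{2} = \frac{1}{100}$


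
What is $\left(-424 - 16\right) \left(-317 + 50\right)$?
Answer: $117480$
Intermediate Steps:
$\left(-424 - 16\right) \left(-317 + 50\right) = \left(-440\right) \left(-267\right) = 117480$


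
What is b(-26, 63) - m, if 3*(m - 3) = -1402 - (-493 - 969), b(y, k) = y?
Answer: -49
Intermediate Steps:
m = 23 (m = 3 + (-1402 - (-493 - 969))/3 = 3 + (-1402 - 1*(-1462))/3 = 3 + (-1402 + 1462)/3 = 3 + (1/3)*60 = 3 + 20 = 23)
b(-26, 63) - m = -26 - 1*23 = -26 - 23 = -49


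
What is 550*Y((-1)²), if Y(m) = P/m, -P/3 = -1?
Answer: 1650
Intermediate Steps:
P = 3 (P = -3*(-1) = 3)
Y(m) = 3/m
550*Y((-1)²) = 550*(3/((-1)²)) = 550*(3/1) = 550*(3*1) = 550*3 = 1650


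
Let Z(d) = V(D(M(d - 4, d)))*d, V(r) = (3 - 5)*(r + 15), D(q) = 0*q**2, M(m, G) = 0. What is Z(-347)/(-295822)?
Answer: -5205/147911 ≈ -0.035190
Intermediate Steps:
D(q) = 0
V(r) = -30 - 2*r (V(r) = -2*(15 + r) = -30 - 2*r)
Z(d) = -30*d (Z(d) = (-30 - 2*0)*d = (-30 + 0)*d = -30*d)
Z(-347)/(-295822) = -30*(-347)/(-295822) = 10410*(-1/295822) = -5205/147911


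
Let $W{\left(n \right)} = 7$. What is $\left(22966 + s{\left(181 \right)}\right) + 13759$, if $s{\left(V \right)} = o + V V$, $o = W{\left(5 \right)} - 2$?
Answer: $69491$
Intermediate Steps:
$o = 5$ ($o = 7 - 2 = 5$)
$s{\left(V \right)} = 5 + V^{2}$ ($s{\left(V \right)} = 5 + V V = 5 + V^{2}$)
$\left(22966 + s{\left(181 \right)}\right) + 13759 = \left(22966 + \left(5 + 181^{2}\right)\right) + 13759 = \left(22966 + \left(5 + 32761\right)\right) + 13759 = \left(22966 + 32766\right) + 13759 = 55732 + 13759 = 69491$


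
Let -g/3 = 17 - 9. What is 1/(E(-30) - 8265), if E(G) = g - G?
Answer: -1/8259 ≈ -0.00012108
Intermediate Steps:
g = -24 (g = -3*(17 - 9) = -3*8 = -24)
E(G) = -24 - G
1/(E(-30) - 8265) = 1/((-24 - 1*(-30)) - 8265) = 1/((-24 + 30) - 8265) = 1/(6 - 8265) = 1/(-8259) = -1/8259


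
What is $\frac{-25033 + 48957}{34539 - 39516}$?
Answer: $- \frac{23924}{4977} \approx -4.8069$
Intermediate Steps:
$\frac{-25033 + 48957}{34539 - 39516} = \frac{23924}{-4977} = 23924 \left(- \frac{1}{4977}\right) = - \frac{23924}{4977}$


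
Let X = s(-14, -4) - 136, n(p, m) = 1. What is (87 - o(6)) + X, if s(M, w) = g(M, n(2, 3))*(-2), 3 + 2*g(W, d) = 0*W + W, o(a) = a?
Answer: -38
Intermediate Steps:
g(W, d) = -3/2 + W/2 (g(W, d) = -3/2 + (0*W + W)/2 = -3/2 + (0 + W)/2 = -3/2 + W/2)
s(M, w) = 3 - M (s(M, w) = (-3/2 + M/2)*(-2) = 3 - M)
X = -119 (X = (3 - 1*(-14)) - 136 = (3 + 14) - 136 = 17 - 136 = -119)
(87 - o(6)) + X = (87 - 1*6) - 119 = (87 - 6) - 119 = 81 - 119 = -38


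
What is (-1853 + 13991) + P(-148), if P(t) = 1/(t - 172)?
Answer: 3884159/320 ≈ 12138.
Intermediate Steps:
P(t) = 1/(-172 + t)
(-1853 + 13991) + P(-148) = (-1853 + 13991) + 1/(-172 - 148) = 12138 + 1/(-320) = 12138 - 1/320 = 3884159/320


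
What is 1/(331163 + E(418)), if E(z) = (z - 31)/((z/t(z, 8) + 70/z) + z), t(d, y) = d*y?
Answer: 699385/231611081819 ≈ 3.0197e-6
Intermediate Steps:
E(z) = (-31 + z)/(1/8 + z + 70/z) (E(z) = (z - 31)/((z/((z*8)) + 70/z) + z) = (-31 + z)/((z/((8*z)) + 70/z) + z) = (-31 + z)/((z*(1/(8*z)) + 70/z) + z) = (-31 + z)/((1/8 + 70/z) + z) = (-31 + z)/(1/8 + z + 70/z))
1/(331163 + E(418)) = 1/(331163 + 8*418*(-31 + 418)/(560 + 418 + 8*418**2)) = 1/(331163 + 8*418*387/(560 + 418 + 8*174724)) = 1/(331163 + 8*418*387/(560 + 418 + 1397792)) = 1/(331163 + 8*418*387/1398770) = 1/(331163 + 8*418*(1/1398770)*387) = 1/(331163 + 647064/699385) = 1/(231611081819/699385) = 699385/231611081819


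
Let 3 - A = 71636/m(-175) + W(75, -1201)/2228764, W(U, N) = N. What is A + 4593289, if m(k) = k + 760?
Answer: 5988698193851161/1303826940 ≈ 4.5932e+6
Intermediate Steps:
m(k) = 760 + k
A = -155747554499/1303826940 (A = 3 - (71636/(760 - 175) - 1201/2228764) = 3 - (71636/585 - 1201*1/2228764) = 3 - (71636*(1/585) - 1201/2228764) = 3 - (71636/585 - 1201/2228764) = 3 - 1*159659035319/1303826940 = 3 - 159659035319/1303826940 = -155747554499/1303826940 ≈ -119.45)
A + 4593289 = -155747554499/1303826940 + 4593289 = 5988698193851161/1303826940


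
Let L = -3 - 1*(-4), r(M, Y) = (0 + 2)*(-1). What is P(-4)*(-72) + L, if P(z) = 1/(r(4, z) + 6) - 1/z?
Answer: -35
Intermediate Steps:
r(M, Y) = -2 (r(M, Y) = 2*(-1) = -2)
L = 1 (L = -3 + 4 = 1)
P(z) = ¼ - 1/z (P(z) = 1/(-2 + 6) - 1/z = 1/4 - 1/z = ¼ - 1/z)
P(-4)*(-72) + L = ((¼)*(-4 - 4)/(-4))*(-72) + 1 = ((¼)*(-¼)*(-8))*(-72) + 1 = (½)*(-72) + 1 = -36 + 1 = -35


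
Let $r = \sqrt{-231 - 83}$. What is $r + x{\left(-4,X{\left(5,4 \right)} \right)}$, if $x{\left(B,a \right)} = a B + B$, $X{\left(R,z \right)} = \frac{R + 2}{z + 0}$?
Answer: $-11 + i \sqrt{314} \approx -11.0 + 17.72 i$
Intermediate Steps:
$X{\left(R,z \right)} = \frac{2 + R}{z}$
$x{\left(B,a \right)} = B + B a$ ($x{\left(B,a \right)} = B a + B = B + B a$)
$r = i \sqrt{314}$ ($r = \sqrt{-314} = i \sqrt{314} \approx 17.72 i$)
$r + x{\left(-4,X{\left(5,4 \right)} \right)} = i \sqrt{314} - 4 \left(1 + \frac{2 + 5}{4}\right) = i \sqrt{314} - 4 \left(1 + \frac{1}{4} \cdot 7\right) = i \sqrt{314} - 4 \left(1 + \frac{7}{4}\right) = i \sqrt{314} - 11 = -11 + i \sqrt{314}$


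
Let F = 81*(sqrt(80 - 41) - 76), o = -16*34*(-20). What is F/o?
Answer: -1539/2720 + 81*sqrt(39)/10880 ≈ -0.51932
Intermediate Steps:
o = 10880 (o = -544*(-20) = 10880)
F = -6156 + 81*sqrt(39) (F = 81*(sqrt(39) - 76) = 81*(-76 + sqrt(39)) = -6156 + 81*sqrt(39) ≈ -5650.2)
F/o = (-6156 + 81*sqrt(39))/10880 = (-6156 + 81*sqrt(39))*(1/10880) = -1539/2720 + 81*sqrt(39)/10880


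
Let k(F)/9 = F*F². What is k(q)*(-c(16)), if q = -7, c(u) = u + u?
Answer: 98784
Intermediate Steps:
c(u) = 2*u
k(F) = 9*F³ (k(F) = 9*(F*F²) = 9*F³)
k(q)*(-c(16)) = (9*(-7)³)*(-2*16) = (9*(-343))*(-1*32) = -3087*(-32) = 98784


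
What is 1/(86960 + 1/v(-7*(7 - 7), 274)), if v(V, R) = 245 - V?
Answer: 245/21305201 ≈ 1.1500e-5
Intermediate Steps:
1/(86960 + 1/v(-7*(7 - 7), 274)) = 1/(86960 + 1/(245 - (-7)*(7 - 7))) = 1/(86960 + 1/(245 - (-7)*0)) = 1/(86960 + 1/(245 - 1*0)) = 1/(86960 + 1/(245 + 0)) = 1/(86960 + 1/245) = 1/(21305201/245) = 245/21305201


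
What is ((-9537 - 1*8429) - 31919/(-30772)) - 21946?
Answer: -1228140145/30772 ≈ -39911.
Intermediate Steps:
((-9537 - 1*8429) - 31919/(-30772)) - 21946 = ((-9537 - 8429) - 31919*(-1/30772)) - 21946 = (-17966 + 31919/30772) - 21946 = -552817833/30772 - 21946 = -1228140145/30772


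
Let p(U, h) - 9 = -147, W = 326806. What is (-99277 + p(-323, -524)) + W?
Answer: 227391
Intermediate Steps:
p(U, h) = -138 (p(U, h) = 9 - 147 = -138)
(-99277 + p(-323, -524)) + W = (-99277 - 138) + 326806 = -99415 + 326806 = 227391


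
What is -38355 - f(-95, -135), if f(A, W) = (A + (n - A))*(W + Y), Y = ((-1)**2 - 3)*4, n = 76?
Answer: -27487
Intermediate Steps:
Y = -8 (Y = (1 - 3)*4 = -2*4 = -8)
f(A, W) = -608 + 76*W (f(A, W) = (A + (76 - A))*(W - 8) = 76*(-8 + W) = -608 + 76*W)
-38355 - f(-95, -135) = -38355 - (-608 + 76*(-135)) = -38355 - (-608 - 10260) = -38355 - 1*(-10868) = -38355 + 10868 = -27487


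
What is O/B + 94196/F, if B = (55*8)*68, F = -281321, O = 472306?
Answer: 65025625953/4208562160 ≈ 15.451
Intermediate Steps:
B = 29920 (B = 440*68 = 29920)
O/B + 94196/F = 472306/29920 + 94196/(-281321) = 472306*(1/29920) + 94196*(-1/281321) = 236153/14960 - 94196/281321 = 65025625953/4208562160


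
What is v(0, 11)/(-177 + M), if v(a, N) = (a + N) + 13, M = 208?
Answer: 24/31 ≈ 0.77419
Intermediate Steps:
v(a, N) = 13 + N + a (v(a, N) = (N + a) + 13 = 13 + N + a)
v(0, 11)/(-177 + M) = (13 + 11 + 0)/(-177 + 208) = 24/31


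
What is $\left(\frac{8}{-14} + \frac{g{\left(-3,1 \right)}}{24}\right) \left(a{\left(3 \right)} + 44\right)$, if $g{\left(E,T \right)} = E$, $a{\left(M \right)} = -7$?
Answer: $- \frac{1443}{56} \approx -25.768$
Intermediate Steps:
$\left(\frac{8}{-14} + \frac{g{\left(-3,1 \right)}}{24}\right) \left(a{\left(3 \right)} + 44\right) = \left(\frac{8}{-14} - \frac{3}{24}\right) \left(-7 + 44\right) = \left(8 \left(- \frac{1}{14}\right) - \frac{1}{8}\right) 37 = \left(- \frac{4}{7} - \frac{1}{8}\right) 37 = \left(- \frac{39}{56}\right) 37 = - \frac{1443}{56}$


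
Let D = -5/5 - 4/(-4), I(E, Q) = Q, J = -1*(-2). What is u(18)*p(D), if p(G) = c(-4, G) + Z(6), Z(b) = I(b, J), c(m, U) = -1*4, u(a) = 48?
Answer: -96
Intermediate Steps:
J = 2
c(m, U) = -4
Z(b) = 2
D = 0 (D = -5*⅕ - 4*(-¼) = -1 + 1 = 0)
p(G) = -2 (p(G) = -4 + 2 = -2)
u(18)*p(D) = 48*(-2) = -96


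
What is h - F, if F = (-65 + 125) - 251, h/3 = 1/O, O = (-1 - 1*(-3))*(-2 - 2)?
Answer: 1525/8 ≈ 190.63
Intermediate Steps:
O = -8 (O = (-1 + 3)*(-4) = 2*(-4) = -8)
h = -3/8 (h = 3/(-8) = 3*(-1/8) = -3/8 ≈ -0.37500)
F = -191 (F = 60 - 251 = -191)
h - F = -3/8 - 1*(-191) = -3/8 + 191 = 1525/8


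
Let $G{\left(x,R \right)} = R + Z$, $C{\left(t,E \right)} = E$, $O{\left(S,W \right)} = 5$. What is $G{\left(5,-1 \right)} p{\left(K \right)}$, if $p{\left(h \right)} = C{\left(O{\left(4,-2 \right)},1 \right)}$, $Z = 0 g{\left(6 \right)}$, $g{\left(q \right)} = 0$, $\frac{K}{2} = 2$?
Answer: $-1$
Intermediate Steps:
$K = 4$ ($K = 2 \cdot 2 = 4$)
$Z = 0$ ($Z = 0 \cdot 0 = 0$)
$p{\left(h \right)} = 1$
$G{\left(x,R \right)} = R$ ($G{\left(x,R \right)} = R + 0 = R$)
$G{\left(5,-1 \right)} p{\left(K \right)} = \left(-1\right) 1 = -1$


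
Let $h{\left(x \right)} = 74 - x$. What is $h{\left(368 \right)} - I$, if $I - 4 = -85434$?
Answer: $85136$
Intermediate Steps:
$I = -85430$ ($I = 4 - 85434 = -85430$)
$h{\left(368 \right)} - I = \left(74 - 368\right) - -85430 = \left(74 - 368\right) + 85430 = -294 + 85430 = 85136$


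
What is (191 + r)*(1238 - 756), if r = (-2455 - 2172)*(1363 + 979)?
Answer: -5223069126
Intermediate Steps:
r = -10836434 (r = -4627*2342 = -10836434)
(191 + r)*(1238 - 756) = (191 - 10836434)*(1238 - 756) = -10836243*482 = -5223069126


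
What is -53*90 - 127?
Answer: -4897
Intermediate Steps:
-53*90 - 127 = -4770 - 127 = -4897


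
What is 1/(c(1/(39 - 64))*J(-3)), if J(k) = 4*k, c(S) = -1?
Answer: 1/12 ≈ 0.083333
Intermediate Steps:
1/(c(1/(39 - 64))*J(-3)) = 1/(-4*(-3)) = 1/(-1*(-12)) = 1/12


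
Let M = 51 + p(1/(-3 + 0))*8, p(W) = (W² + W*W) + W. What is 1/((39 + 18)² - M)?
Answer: 9/28790 ≈ 0.00031261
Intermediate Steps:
p(W) = W + 2*W² (p(W) = (W² + W²) + W = 2*W² + W = W + 2*W²)
M = 451/9 (M = 51 + ((1 + 2/(-3 + 0))/(-3 + 0))*8 = 51 + ((1 + 2/(-3))/(-3))*8 = 51 - (1 + 2*(-⅓))/3*8 = 51 - (1 - ⅔)/3*8 = 51 - ⅓*⅓*8 = 51 - ⅑*8 = 51 - 8/9 = 451/9 ≈ 50.111)
1/((39 + 18)² - M) = 1/((39 + 18)² - 1*451/9) = 1/(57² - 451/9) = 1/(3249 - 451/9) = 1/(28790/9) = 9/28790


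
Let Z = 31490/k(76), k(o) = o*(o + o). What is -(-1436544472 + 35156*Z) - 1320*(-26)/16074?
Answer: 292466689136303/203604 ≈ 1.4364e+9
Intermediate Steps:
k(o) = 2*o² (k(o) = o*(2*o) = 2*o²)
Z = 15745/5776 (Z = 31490/((2*76²)) = 31490/((2*5776)) = 31490/11552 = 31490*(1/11552) = 15745/5776 ≈ 2.7259)
-(-1436544472 + 35156*Z) - 1320*(-26)/16074 = -35156/(1/(15745/5776 - 40862)) - 1320*(-26)/16074 = -35156/(1/(-236003167/5776)) + 34320*(1/16074) = -35156/(-5776/236003167) + 5720/2679 = -35156*(-236003167/5776) + 5720/2679 = 2074231834763/1444 + 5720/2679 = 292466689136303/203604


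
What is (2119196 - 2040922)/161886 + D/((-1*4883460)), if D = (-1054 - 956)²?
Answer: -2264897338/6588031713 ≈ -0.34379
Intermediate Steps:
D = 4040100 (D = (-2010)² = 4040100)
(2119196 - 2040922)/161886 + D/((-1*4883460)) = (2119196 - 2040922)/161886 + 4040100/((-1*4883460)) = 78274*(1/161886) + 4040100/(-4883460) = 39137/80943 + 4040100*(-1/4883460) = 39137/80943 - 67335/81391 = -2264897338/6588031713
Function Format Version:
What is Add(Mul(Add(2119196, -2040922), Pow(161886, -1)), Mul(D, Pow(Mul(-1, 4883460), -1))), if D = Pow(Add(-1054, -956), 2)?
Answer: Rational(-2264897338, 6588031713) ≈ -0.34379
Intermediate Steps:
D = 4040100 (D = Pow(-2010, 2) = 4040100)
Add(Mul(Add(2119196, -2040922), Pow(161886, -1)), Mul(D, Pow(Mul(-1, 4883460), -1))) = Add(Mul(Add(2119196, -2040922), Pow(161886, -1)), Mul(4040100, Pow(Mul(-1, 4883460), -1))) = Add(Mul(78274, Rational(1, 161886)), Mul(4040100, Pow(-4883460, -1))) = Add(Rational(39137, 80943), Mul(4040100, Rational(-1, 4883460))) = Add(Rational(39137, 80943), Rational(-67335, 81391)) = Rational(-2264897338, 6588031713)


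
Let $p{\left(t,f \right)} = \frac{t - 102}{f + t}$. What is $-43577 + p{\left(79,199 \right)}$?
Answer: $- \frac{12114429}{278} \approx -43577.0$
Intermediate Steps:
$p{\left(t,f \right)} = \frac{-102 + t}{f + t}$
$-43577 + p{\left(79,199 \right)} = -43577 + \frac{-102 + 79}{199 + 79} = -43577 + \frac{1}{278} \left(-23\right) = -43577 - \frac{23}{278} = - \frac{12114429}{278}$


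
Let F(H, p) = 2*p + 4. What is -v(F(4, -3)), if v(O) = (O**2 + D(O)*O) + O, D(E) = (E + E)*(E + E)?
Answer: 30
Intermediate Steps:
D(E) = 4*E**2 (D(E) = (2*E)*(2*E) = 4*E**2)
F(H, p) = 4 + 2*p
v(O) = O + O**2 + 4*O**3 (v(O) = (O**2 + (4*O**2)*O) + O = (O**2 + 4*O**3) + O = O + O**2 + 4*O**3)
-v(F(4, -3)) = -(4 + 2*(-3))*(1 + (4 + 2*(-3)) + 4*(4 + 2*(-3))**2) = -(4 - 6)*(1 + (4 - 6) + 4*(4 - 6)**2) = -(-2)*(1 - 2 + 4*(-2)**2) = -(-2)*(1 - 2 + 4*4) = -(-2)*(1 - 2 + 16) = -(-2)*15 = -1*(-30) = 30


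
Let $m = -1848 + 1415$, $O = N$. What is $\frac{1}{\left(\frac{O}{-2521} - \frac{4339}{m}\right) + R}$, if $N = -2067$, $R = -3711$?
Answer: $- \frac{1091593}{4039067993} \approx -0.00027026$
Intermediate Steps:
$O = -2067$
$m = -433$
$\frac{1}{\left(\frac{O}{-2521} - \frac{4339}{m}\right) + R} = \frac{1}{\left(- \frac{2067}{-2521} - \frac{4339}{-433}\right) - 3711} = \frac{1}{\left(\left(-2067\right) \left(- \frac{1}{2521}\right) - - \frac{4339}{433}\right) - 3711} = \frac{1}{\left(\frac{2067}{2521} + \frac{4339}{433}\right) - 3711} = \frac{1}{\frac{11833630}{1091593} - 3711} = \frac{1}{- \frac{4039067993}{1091593}} = - \frac{1091593}{4039067993}$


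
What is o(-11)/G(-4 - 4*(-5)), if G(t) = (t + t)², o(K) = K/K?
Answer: 1/1024 ≈ 0.00097656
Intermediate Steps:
o(K) = 1
G(t) = 4*t² (G(t) = (2*t)² = 4*t²)
o(-11)/G(-4 - 4*(-5)) = 1/(4*(-4 - 4*(-5))²) = 1/(4*(-4 + 20)²) = 1/(4*16²) = 1/(4*256) = 1/1024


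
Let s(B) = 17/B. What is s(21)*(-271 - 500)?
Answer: -4369/7 ≈ -624.14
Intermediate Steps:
s(21)*(-271 - 500) = (17/21)*(-271 - 500) = (17*(1/21))*(-771) = (17/21)*(-771) = -4369/7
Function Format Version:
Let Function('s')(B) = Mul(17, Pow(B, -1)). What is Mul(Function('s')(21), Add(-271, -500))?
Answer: Rational(-4369, 7) ≈ -624.14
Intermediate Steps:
Mul(Function('s')(21), Add(-271, -500)) = Mul(Mul(17, Pow(21, -1)), Add(-271, -500)) = Mul(Mul(17, Rational(1, 21)), -771) = Mul(Rational(17, 21), -771) = Rational(-4369, 7)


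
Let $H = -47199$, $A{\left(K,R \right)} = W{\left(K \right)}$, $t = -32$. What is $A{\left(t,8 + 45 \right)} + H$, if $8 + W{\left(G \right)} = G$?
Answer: $-47239$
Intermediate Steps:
$W{\left(G \right)} = -8 + G$
$A{\left(K,R \right)} = -8 + K$
$A{\left(t,8 + 45 \right)} + H = \left(-8 - 32\right) - 47199 = -40 - 47199 = -47239$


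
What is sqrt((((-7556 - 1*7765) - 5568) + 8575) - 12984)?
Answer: I*sqrt(25298) ≈ 159.05*I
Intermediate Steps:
sqrt((((-7556 - 1*7765) - 5568) + 8575) - 12984) = sqrt((((-7556 - 7765) - 5568) + 8575) - 12984) = sqrt(((-15321 - 5568) + 8575) - 12984) = sqrt((-20889 + 8575) - 12984) = sqrt(-12314 - 12984) = sqrt(-25298) = I*sqrt(25298)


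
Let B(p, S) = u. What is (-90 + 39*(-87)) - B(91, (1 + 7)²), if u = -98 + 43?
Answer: -3428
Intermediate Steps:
u = -55
B(p, S) = -55
(-90 + 39*(-87)) - B(91, (1 + 7)²) = (-90 + 39*(-87)) - 1*(-55) = (-90 - 3393) + 55 = -3483 + 55 = -3428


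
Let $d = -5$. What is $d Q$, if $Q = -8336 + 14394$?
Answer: $-30290$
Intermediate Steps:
$Q = 6058$
$d Q = \left(-5\right) 6058 = -30290$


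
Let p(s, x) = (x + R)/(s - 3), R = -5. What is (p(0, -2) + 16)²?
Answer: 3025/9 ≈ 336.11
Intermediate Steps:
p(s, x) = (-5 + x)/(-3 + s) (p(s, x) = (x - 5)/(s - 3) = (-5 + x)/(-3 + s))
(p(0, -2) + 16)² = ((-5 - 2)/(-3 + 0) + 16)² = (-7/(-3) + 16)² = (-⅓*(-7) + 16)² = (7/3 + 16)² = (55/3)² = 3025/9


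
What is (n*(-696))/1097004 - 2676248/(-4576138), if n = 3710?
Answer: -370019405712/209168403773 ≈ -1.7690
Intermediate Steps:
(n*(-696))/1097004 - 2676248/(-4576138) = (3710*(-696))/1097004 - 2676248/(-4576138) = -2582160*1/1097004 - 2676248*(-1/4576138) = -215180/91417 + 1338124/2288069 = -370019405712/209168403773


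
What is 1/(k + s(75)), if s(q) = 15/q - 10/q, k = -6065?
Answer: -15/90974 ≈ -0.00016488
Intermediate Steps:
s(q) = 5/q
1/(k + s(75)) = 1/(-6065 + 5/75) = 1/(-6065 + 5*(1/75)) = 1/(-6065 + 1/15) = 1/(-90974/15) = -15/90974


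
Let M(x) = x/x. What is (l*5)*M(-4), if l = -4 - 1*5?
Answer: -45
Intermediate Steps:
M(x) = 1
l = -9 (l = -4 - 5 = -9)
(l*5)*M(-4) = -9*5*1 = -45*1 = -45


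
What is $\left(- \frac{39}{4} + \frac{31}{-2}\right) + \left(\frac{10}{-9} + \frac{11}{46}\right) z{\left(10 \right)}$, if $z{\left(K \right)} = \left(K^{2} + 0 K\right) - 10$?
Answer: $- \frac{9543}{92} \approx -103.73$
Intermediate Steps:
$z{\left(K \right)} = -10 + K^{2}$ ($z{\left(K \right)} = \left(K^{2} + 0\right) - 10 = K^{2} - 10 = -10 + K^{2}$)
$\left(- \frac{39}{4} + \frac{31}{-2}\right) + \left(\frac{10}{-9} + \frac{11}{46}\right) z{\left(10 \right)} = \left(- \frac{39}{4} + \frac{31}{-2}\right) + \left(\frac{10}{-9} + \frac{11}{46}\right) \left(-10 + 10^{2}\right) = \left(\left(-39\right) \frac{1}{4} + 31 \left(- \frac{1}{2}\right)\right) + \left(10 \left(- \frac{1}{9}\right) + 11 \cdot \frac{1}{46}\right) \left(-10 + 100\right) = \left(- \frac{39}{4} - \frac{31}{2}\right) + \left(- \frac{10}{9} + \frac{11}{46}\right) 90 = - \frac{101}{4} - \frac{1805}{23} = - \frac{9543}{92}$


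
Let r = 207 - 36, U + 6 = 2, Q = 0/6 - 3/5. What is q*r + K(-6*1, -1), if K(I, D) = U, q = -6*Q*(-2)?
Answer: -6176/5 ≈ -1235.2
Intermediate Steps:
Q = -⅗ (Q = 0*(⅙) - 3*⅕ = 0 - ⅗ = -⅗ ≈ -0.60000)
U = -4 (U = -6 + 2 = -4)
q = -36/5 (q = -6*(-⅗)*(-2) = (18/5)*(-2) = -36/5 ≈ -7.2000)
r = 171
K(I, D) = -4
q*r + K(-6*1, -1) = -36/5*171 - 4 = -6156/5 - 4 = -6176/5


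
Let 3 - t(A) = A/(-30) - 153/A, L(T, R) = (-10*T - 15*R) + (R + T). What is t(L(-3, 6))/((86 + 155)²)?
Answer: -301/11035390 ≈ -2.7276e-5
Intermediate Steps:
L(T, R) = -14*R - 9*T (L(T, R) = (-15*R - 10*T) + (R + T) = -14*R - 9*T)
t(A) = 3 + 153/A + A/30 (t(A) = 3 - (A/(-30) - 153/A) = 3 - (A*(-1/30) - 153/A) = 3 - (-A/30 - 153/A) = 3 - (-153/A - A/30) = 3 + (153/A + A/30) = 3 + 153/A + A/30)
t(L(-3, 6))/((86 + 155)²) = (3 + 153/(-14*6 - 9*(-3)) + (-14*6 - 9*(-3))/30)/((86 + 155)²) = (3 + 153/(-84 + 27) + (-84 + 27)/30)/(241²) = (3 + 153/(-57) + (1/30)*(-57))/58081 = (3 + 153*(-1/57) - 19/10)*(1/58081) = (3 - 51/19 - 19/10)*(1/58081) = -301/190*1/58081 = -301/11035390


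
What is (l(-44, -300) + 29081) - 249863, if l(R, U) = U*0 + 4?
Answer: -220778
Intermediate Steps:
l(R, U) = 4 (l(R, U) = 0 + 4 = 4)
(l(-44, -300) + 29081) - 249863 = (4 + 29081) - 249863 = 29085 - 249863 = -220778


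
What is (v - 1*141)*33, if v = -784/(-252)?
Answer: -13651/3 ≈ -4550.3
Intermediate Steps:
v = 28/9 (v = -784*(-1/252) = 28/9 ≈ 3.1111)
(v - 1*141)*33 = (28/9 - 1*141)*33 = (28/9 - 141)*33 = -1241/9*33 = -13651/3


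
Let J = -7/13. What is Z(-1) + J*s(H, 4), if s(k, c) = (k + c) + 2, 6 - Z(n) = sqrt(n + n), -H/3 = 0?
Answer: 36/13 - I*sqrt(2) ≈ 2.7692 - 1.4142*I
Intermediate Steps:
H = 0 (H = -3*0 = 0)
Z(n) = 6 - sqrt(2)*sqrt(n) (Z(n) = 6 - sqrt(n + n) = 6 - sqrt(2*n) = 6 - sqrt(2)*sqrt(n))
s(k, c) = 2 + c + k (s(k, c) = (c + k) + 2 = 2 + c + k)
J = -7/13 (J = -7*1/13 = -7/13 ≈ -0.53846)
Z(-1) + J*s(H, 4) = (6 - sqrt(2)*sqrt(-1)) - 7*(2 + 4 + 0)/13 = (6 - sqrt(2)*I) - 7/13*6 = (6 - I*sqrt(2)) - 42/13 = 36/13 - I*sqrt(2)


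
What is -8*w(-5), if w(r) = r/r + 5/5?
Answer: -16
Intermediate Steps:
w(r) = 2 (w(r) = 1 + 5*(⅕) = 1 + 1 = 2)
-8*w(-5) = -8*2 = -16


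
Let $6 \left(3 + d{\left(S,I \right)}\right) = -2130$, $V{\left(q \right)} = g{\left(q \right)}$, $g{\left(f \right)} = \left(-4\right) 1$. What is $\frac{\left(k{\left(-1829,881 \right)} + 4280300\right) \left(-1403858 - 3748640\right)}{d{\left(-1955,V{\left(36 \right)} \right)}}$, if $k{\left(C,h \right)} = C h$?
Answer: $\frac{6875882344799}{179} \approx 3.8413 \cdot 10^{10}$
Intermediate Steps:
$g{\left(f \right)} = -4$
$V{\left(q \right)} = -4$
$d{\left(S,I \right)} = -358$ ($d{\left(S,I \right)} = -3 + \frac{1}{6} \left(-2130\right) = -3 - 355 = -358$)
$\frac{\left(k{\left(-1829,881 \right)} + 4280300\right) \left(-1403858 - 3748640\right)}{d{\left(-1955,V{\left(36 \right)} \right)}} = \frac{\left(\left(-1829\right) 881 + 4280300\right) \left(-1403858 - 3748640\right)}{-358} = \left(-1611349 + 4280300\right) \left(-5152498\right) \left(- \frac{1}{358}\right) = 2668951 \left(-5152498\right) \left(- \frac{1}{358}\right) = \left(-13751764689598\right) \left(- \frac{1}{358}\right) = \frac{6875882344799}{179}$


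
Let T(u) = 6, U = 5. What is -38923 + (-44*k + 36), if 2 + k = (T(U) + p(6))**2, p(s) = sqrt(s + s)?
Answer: -40911 - 1056*sqrt(3) ≈ -42740.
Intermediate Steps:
p(s) = sqrt(2)*sqrt(s) (p(s) = sqrt(2*s) = sqrt(2)*sqrt(s))
k = -2 + (6 + 2*sqrt(3))**2 (k = -2 + (6 + sqrt(2)*sqrt(6))**2 = -2 + (6 + 2*sqrt(3))**2 ≈ 87.569)
-38923 + (-44*k + 36) = -38923 + (-44*(46 + 24*sqrt(3)) + 36) = -38923 + ((-2024 - 1056*sqrt(3)) + 36) = -38923 + (-1988 - 1056*sqrt(3)) = -40911 - 1056*sqrt(3)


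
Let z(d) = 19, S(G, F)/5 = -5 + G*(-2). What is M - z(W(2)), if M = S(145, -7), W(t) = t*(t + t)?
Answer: -1494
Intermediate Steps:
S(G, F) = -25 - 10*G (S(G, F) = 5*(-5 + G*(-2)) = 5*(-5 - 2*G) = -25 - 10*G)
W(t) = 2*t² (W(t) = t*(2*t) = 2*t²)
M = -1475 (M = -25 - 10*145 = -25 - 1450 = -1475)
M - z(W(2)) = -1475 - 1*19 = -1475 - 19 = -1494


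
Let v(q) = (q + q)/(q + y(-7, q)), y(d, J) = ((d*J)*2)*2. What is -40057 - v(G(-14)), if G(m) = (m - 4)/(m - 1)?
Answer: -1081537/27 ≈ -40057.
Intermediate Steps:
y(d, J) = 4*J*d (y(d, J) = ((J*d)*2)*2 = (2*J*d)*2 = 4*J*d)
G(m) = (-4 + m)/(-1 + m)
v(q) = -2/27 (v(q) = (q + q)/(q + 4*q*(-7)) = (2*q)/(q - 28*q) = (2*q)/((-27*q)) = (2*q)*(-1/(27*q)) = -2/27)
-40057 - v(G(-14)) = -40057 - 1*(-2/27) = -40057 + 2/27 = -1081537/27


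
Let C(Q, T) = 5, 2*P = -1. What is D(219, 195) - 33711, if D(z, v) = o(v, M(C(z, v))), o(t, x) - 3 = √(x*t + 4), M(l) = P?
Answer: -33708 + I*√374/2 ≈ -33708.0 + 9.6695*I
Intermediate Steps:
P = -½ (P = (½)*(-1) = -½ ≈ -0.50000)
M(l) = -½
o(t, x) = 3 + √(4 + t*x) (o(t, x) = 3 + √(x*t + 4) = 3 + √(t*x + 4) = 3 + √(4 + t*x))
D(z, v) = 3 + √(4 - v/2) (D(z, v) = 3 + √(4 + v*(-½)) = 3 + √(4 - v/2))
D(219, 195) - 33711 = (3 + √(16 - 2*195)/2) - 33711 = (3 + √(16 - 390)/2) - 33711 = (3 + √(-374)/2) - 33711 = (3 + (I*√374)/2) - 33711 = (3 + I*√374/2) - 33711 = -33708 + I*√374/2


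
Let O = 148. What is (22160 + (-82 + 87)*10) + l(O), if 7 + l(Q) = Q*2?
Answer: 22499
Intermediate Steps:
l(Q) = -7 + 2*Q (l(Q) = -7 + Q*2 = -7 + 2*Q)
(22160 + (-82 + 87)*10) + l(O) = (22160 + (-82 + 87)*10) + (-7 + 2*148) = (22160 + 5*10) + (-7 + 296) = (22160 + 50) + 289 = 22210 + 289 = 22499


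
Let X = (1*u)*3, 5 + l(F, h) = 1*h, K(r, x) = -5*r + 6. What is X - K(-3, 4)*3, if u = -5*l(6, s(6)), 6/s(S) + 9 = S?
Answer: 42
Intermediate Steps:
s(S) = 6/(-9 + S)
K(r, x) = 6 - 5*r
l(F, h) = -5 + h (l(F, h) = -5 + 1*h = -5 + h)
u = 35 (u = -5*(-5 + 6/(-9 + 6)) = -5*(-5 + 6/(-3)) = -5*(-5 + 6*(-1/3)) = -5*(-5 - 2) = -5*(-7) = 35)
X = 105 (X = (1*35)*3 = 35*3 = 105)
X - K(-3, 4)*3 = 105 - (6 - 5*(-3))*3 = 105 - (6 + 15)*3 = 105 - 21*3 = 105 - 1*63 = 105 - 63 = 42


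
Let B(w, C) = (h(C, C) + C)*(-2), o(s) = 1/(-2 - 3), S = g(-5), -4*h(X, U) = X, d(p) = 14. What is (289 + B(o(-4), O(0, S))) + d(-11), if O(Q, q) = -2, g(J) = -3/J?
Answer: 306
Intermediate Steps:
h(X, U) = -X/4
S = 3/5 (S = -3/(-5) = -3*(-1/5) = 3/5 ≈ 0.60000)
o(s) = -1/5 (o(s) = 1/(-5) = -1/5)
B(w, C) = -3*C/2 (B(w, C) = (-C/4 + C)*(-2) = (3*C/4)*(-2) = -3*C/2)
(289 + B(o(-4), O(0, S))) + d(-11) = (289 - 3/2*(-2)) + 14 = (289 + 3) + 14 = 292 + 14 = 306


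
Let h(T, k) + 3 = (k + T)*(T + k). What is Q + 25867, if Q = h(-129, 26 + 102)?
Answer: 25865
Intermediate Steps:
h(T, k) = -3 + (T + k)² (h(T, k) = -3 + (k + T)*(T + k) = -3 + (T + k)*(T + k) = -3 + (T + k)²)
Q = -2 (Q = -3 + (-129 + (26 + 102))² = -3 + (-129 + 128)² = -3 + (-1)² = -3 + 1 = -2)
Q + 25867 = -2 + 25867 = 25865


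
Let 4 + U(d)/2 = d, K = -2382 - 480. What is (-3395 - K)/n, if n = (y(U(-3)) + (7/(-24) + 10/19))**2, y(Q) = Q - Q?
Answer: -110829888/11449 ≈ -9680.3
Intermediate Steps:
K = -2862
U(d) = -8 + 2*d
y(Q) = 0
n = 11449/207936 (n = (0 + (7/(-24) + 10/19))**2 = (0 + (7*(-1/24) + 10*(1/19)))**2 = (0 + (-7/24 + 10/19))**2 = (0 + 107/456)**2 = (107/456)**2 = 11449/207936 ≈ 0.055060)
(-3395 - K)/n = (-3395 - 1*(-2862))/(11449/207936) = (-3395 + 2862)*(207936/11449) = -533*207936/11449 = -110829888/11449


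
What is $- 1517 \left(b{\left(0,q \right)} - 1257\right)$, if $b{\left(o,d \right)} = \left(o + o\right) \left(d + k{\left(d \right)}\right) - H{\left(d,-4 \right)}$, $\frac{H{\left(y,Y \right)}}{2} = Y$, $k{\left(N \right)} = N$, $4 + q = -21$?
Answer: $1894733$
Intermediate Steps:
$q = -25$ ($q = -4 - 21 = -25$)
$H{\left(y,Y \right)} = 2 Y$
$b{\left(o,d \right)} = 8 + 4 d o$ ($b{\left(o,d \right)} = \left(o + o\right) \left(d + d\right) - 2 \left(-4\right) = 2 o 2 d - -8 = 4 d o + 8 = 8 + 4 d o$)
$- 1517 \left(b{\left(0,q \right)} - 1257\right) = - 1517 \left(\left(8 + 4 \left(-25\right) 0\right) - 1257\right) = - 1517 \left(\left(8 + 0\right) - 1257\right) = - 1517 \left(8 - 1257\right) = \left(-1517\right) \left(-1249\right) = 1894733$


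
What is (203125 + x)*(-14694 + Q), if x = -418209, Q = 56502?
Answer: -8992231872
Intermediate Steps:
(203125 + x)*(-14694 + Q) = (203125 - 418209)*(-14694 + 56502) = -215084*41808 = -8992231872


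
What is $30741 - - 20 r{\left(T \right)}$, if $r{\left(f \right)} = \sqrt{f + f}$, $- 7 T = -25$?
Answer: $30741 + \frac{100 \sqrt{14}}{7} \approx 30794.0$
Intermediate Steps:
$T = \frac{25}{7}$ ($T = \left(- \frac{1}{7}\right) \left(-25\right) = \frac{25}{7} \approx 3.5714$)
$r{\left(f \right)} = \sqrt{2} \sqrt{f}$ ($r{\left(f \right)} = \sqrt{2 f} = \sqrt{2} \sqrt{f}$)
$30741 - - 20 r{\left(T \right)} = 30741 - - 20 \sqrt{2} \sqrt{\frac{25}{7}} = 30741 - - 20 \sqrt{2} \frac{5 \sqrt{7}}{7} = 30741 - - 20 \frac{5 \sqrt{14}}{7} = 30741 - - \frac{100 \sqrt{14}}{7} = 30741 + \frac{100 \sqrt{14}}{7}$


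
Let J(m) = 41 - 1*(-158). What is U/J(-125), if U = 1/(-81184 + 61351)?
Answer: -1/3946767 ≈ -2.5337e-7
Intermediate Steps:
J(m) = 199 (J(m) = 41 + 158 = 199)
U = -1/19833 (U = 1/(-19833) = -1/19833 ≈ -5.0421e-5)
U/J(-125) = -1/19833/199 = -1/19833*1/199 = -1/3946767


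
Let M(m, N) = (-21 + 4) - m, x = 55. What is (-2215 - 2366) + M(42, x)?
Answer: -4640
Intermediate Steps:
M(m, N) = -17 - m
(-2215 - 2366) + M(42, x) = (-2215 - 2366) + (-17 - 1*42) = -4581 + (-17 - 42) = -4581 - 59 = -4640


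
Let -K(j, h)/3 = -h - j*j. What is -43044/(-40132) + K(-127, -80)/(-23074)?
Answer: -234759537/231501442 ≈ -1.0141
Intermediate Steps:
K(j, h) = 3*h + 3*j**2 (K(j, h) = -3*(-h - j*j) = -3*(-h - j**2) = 3*h + 3*j**2)
-43044/(-40132) + K(-127, -80)/(-23074) = -43044/(-40132) + (3*(-80) + 3*(-127)**2)/(-23074) = -43044*(-1/40132) + (-240 + 3*16129)*(-1/23074) = 10761/10033 + (-240 + 48387)*(-1/23074) = 10761/10033 + 48147*(-1/23074) = 10761/10033 - 48147/23074 = -234759537/231501442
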